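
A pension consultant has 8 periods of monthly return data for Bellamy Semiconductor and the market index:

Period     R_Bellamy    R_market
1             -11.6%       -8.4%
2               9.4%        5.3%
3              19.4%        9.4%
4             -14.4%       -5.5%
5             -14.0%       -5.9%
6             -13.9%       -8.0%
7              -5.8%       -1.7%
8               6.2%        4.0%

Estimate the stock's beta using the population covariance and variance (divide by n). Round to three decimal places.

Mean R_i = (-11.6 + 9.4 + 19.4 − 14.4 − 14.0 − 13.9 − 5.8 + 6.2) / 8 = -3.0875%
Mean R_m = (-8.4 + 5.3 + 9.4 − 5.5 − 5.9 − 8.0 − 1.7 + 4.0) / 8 = -1.3500%
Σ(R_i − R̄_i)(R_m − R̄_m) = 603.9350  ⇒  Cov = 603.9350 / 8 = 75.4919
Σ(R_m − R̄_m)² = 320.3800  ⇒  Var(R_m) = 320.3800 / 8 = 40.0475
β = Cov / Var(R_m) = 75.4919 / 40.0475 = 1.8851

1.885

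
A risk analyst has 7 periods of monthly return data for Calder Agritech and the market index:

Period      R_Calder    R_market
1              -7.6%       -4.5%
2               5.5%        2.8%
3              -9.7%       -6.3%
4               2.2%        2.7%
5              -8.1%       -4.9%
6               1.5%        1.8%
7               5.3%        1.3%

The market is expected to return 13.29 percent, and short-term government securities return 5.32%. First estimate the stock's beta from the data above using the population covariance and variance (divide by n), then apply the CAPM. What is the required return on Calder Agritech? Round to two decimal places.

Mean R_i = (-7.6 + 5.5 − 9.7 + 2.2 − 8.1 + 1.5 + 5.3) / 7 = -1.5571%
Mean R_m = (-4.5 + 2.8 − 6.3 + 2.7 − 4.9 + 1.8 + 1.3) / 7 = -1.0143%
Σ(R_i − R̄_i)(R_m − R̄_m) = 154.8743  ⇒  Cov = 154.8743 / 7 = 22.1249
Σ(R_m − R̄_m)² = 96.8086  ⇒  Var(R_m) = 96.8086 / 7 = 13.8298
β = Cov / Var(R_m) = 22.1249 / 13.8298 = 1.5998
MRP = 13.29% − 5.32% = 7.97%
E(R) = R_f + β × MRP = 5.32% + 1.5998 × 7.97% = 18.07%

18.07%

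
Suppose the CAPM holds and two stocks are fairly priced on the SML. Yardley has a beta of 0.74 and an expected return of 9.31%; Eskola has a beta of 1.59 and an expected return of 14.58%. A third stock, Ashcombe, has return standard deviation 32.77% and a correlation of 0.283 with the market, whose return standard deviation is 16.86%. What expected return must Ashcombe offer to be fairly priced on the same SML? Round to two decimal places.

MRP = (14.58% − 9.31%) / (1.59 − 0.74) = 6.2000%
R_f = 9.31% − 0.74 × 6.2000% = 4.7220%
β_Ashcombe = ρ·σ_i/σ_m = 0.283 × 32.77 / 16.86 = 0.5501
E(R_Ashcombe) = R_f + β × MRP = 4.7220% + 0.5501 × 6.2000% = 8.13%

8.13%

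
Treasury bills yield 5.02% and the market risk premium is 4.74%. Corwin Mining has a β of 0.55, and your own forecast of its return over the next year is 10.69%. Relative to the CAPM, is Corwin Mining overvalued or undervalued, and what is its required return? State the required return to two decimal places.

Undervalued; required return 7.63%

Required return = R_f + β·MRP = 5.02% + 0.55 × 4.74% = 7.63%
Forecast 10.69% > required 7.63% → the stock plots above the SML → undervalued.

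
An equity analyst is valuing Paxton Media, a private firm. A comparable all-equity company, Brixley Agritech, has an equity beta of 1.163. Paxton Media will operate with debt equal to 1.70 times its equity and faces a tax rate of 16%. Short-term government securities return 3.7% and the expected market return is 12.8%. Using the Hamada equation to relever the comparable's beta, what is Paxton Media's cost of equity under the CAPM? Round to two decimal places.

29.40%

β_L = β_U × [1 + (1 − t)(D/E)] = 1.163 × [1 + (1 − 0.16) × 1.70]
    = 1.163 × [1 + 0.84 × 1.70] = 1.163 × 2.4280 = 2.8238
MRP = 12.8% − 3.7% = 9.10%
E(R) = R_f + β_L × MRP = 3.7% + 2.8238 × 9.1% = 29.40%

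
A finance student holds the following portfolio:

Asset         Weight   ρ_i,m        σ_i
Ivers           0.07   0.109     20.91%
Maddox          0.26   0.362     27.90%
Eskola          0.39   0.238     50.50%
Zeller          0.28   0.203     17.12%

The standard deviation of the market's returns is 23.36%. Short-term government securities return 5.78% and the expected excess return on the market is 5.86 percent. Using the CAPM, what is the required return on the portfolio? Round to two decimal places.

7.90%

β_Ivers = 0.109 × 20.91% / 23.36% = 0.0976
β_Maddox = 0.362 × 27.90% / 23.36% = 0.4324
β_Eskola = 0.238 × 50.50% / 23.36% = 0.5145
β_Zeller = 0.203 × 17.12% / 23.36% = 0.1488
β_P = Σ w_i β_i = 0.07×0.0976 + 0.26×0.4324 + 0.39×0.5145 + 0.28×0.1488 = 0.3616
E(R_P) = R_f + β_P × MRP = 5.78% + 0.3616 × 5.86% = 7.90%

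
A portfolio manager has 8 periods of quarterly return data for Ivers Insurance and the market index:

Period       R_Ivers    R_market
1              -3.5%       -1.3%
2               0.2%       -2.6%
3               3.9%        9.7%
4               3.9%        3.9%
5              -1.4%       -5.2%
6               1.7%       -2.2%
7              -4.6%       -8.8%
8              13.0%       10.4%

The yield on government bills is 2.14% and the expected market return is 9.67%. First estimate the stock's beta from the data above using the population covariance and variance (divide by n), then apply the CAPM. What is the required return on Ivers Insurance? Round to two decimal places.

7.33%

Mean R_i = (-3.5 + 0.2 + 3.9 + 3.9 − 1.4 + 1.7 − 4.6 + 13.0) / 8 = 1.6500%
Mean R_m = (-1.3 − 2.6 + 9.7 + 3.9 − 5.2 − 2.2 − 8.8 + 10.4) / 8 = 0.4875%
Σ(R_i − R̄_i)(R_m − R̄_m) = 229.8550  ⇒  Cov = 229.8550 / 8 = 28.7319
Σ(R_m − R̄_m)² = 333.3288  ⇒  Var(R_m) = 333.3288 / 8 = 41.6661
β = Cov / Var(R_m) = 28.7319 / 41.6661 = 0.6896
MRP = 9.67% − 2.14% = 7.53%
E(R) = R_f + β × MRP = 2.14% + 0.6896 × 7.53% = 7.33%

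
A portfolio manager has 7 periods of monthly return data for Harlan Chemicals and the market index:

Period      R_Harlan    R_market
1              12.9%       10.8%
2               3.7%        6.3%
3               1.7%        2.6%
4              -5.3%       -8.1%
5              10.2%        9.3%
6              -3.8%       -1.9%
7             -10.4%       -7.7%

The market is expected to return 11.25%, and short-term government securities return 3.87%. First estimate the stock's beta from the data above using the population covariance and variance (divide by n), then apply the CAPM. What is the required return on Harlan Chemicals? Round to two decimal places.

11.61%

Mean R_i = (12.9 + 3.7 + 1.7 − 5.3 + 10.2 − 3.8 − 10.4) / 7 = 1.2857%
Mean R_m = (10.8 + 6.3 + 2.6 − 8.1 + 9.3 − 1.9 − 7.7) / 7 = 1.6143%
Σ(R_i − R̄_i)(R_m − R̄_m) = 377.6114  ⇒  Cov = 377.6114 / 7 = 53.9445
Σ(R_m − R̄_m)² = 359.8486  ⇒  Var(R_m) = 359.8486 / 7 = 51.4069
β = Cov / Var(R_m) = 53.9445 / 51.4069 = 1.0494
MRP = 11.25% − 3.87% = 7.38%
E(R) = R_f + β × MRP = 3.87% + 1.0494 × 7.38% = 11.61%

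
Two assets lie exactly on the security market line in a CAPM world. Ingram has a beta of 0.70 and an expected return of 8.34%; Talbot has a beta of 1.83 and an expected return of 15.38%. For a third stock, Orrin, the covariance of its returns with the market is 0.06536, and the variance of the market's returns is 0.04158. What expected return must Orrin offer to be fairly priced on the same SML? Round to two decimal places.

MRP = (15.38% − 8.34%) / (1.83 − 0.70) = 6.2301%
R_f = 8.34% − 0.70 × 6.2301% = 3.9789%
β_Orrin = Cov / Var(R_m) = 0.06536 / 0.04158 = 1.5719
E(R_Orrin) = R_f + β × MRP = 3.9789% + 1.5719 × 6.2301% = 13.77%

13.77%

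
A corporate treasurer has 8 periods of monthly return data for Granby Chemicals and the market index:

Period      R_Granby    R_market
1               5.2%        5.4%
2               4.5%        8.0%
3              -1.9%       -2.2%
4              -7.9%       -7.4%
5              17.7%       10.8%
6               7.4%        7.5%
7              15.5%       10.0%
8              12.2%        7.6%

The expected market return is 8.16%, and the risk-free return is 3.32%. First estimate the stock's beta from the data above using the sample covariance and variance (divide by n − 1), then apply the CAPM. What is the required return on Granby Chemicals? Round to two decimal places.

Mean R_i = (5.2 + 4.5 − 1.9 − 7.9 + 17.7 + 7.4 + 15.5 + 12.2) / 8 = 6.5875%
Mean R_m = (5.4 + 8.0 − 2.2 − 7.4 + 10.8 + 7.5 + 10.0 + 7.6) / 8 = 4.9625%
Σ(R_i − R̄_i)(R_m − R̄_m) = 359.5763  ⇒  Cov = 359.5763 / 7 = 51.3680
Σ(R_m − R̄_m)² = 286.3988  ⇒  Var(R_m) = 286.3988 / 7 = 40.9141
β = Cov / Var(R_m) = 51.3680 / 40.9141 = 1.2555
MRP = 8.16% − 3.32% = 4.84%
E(R) = R_f + β × MRP = 3.32% + 1.2555 × 4.84% = 9.40%

9.40%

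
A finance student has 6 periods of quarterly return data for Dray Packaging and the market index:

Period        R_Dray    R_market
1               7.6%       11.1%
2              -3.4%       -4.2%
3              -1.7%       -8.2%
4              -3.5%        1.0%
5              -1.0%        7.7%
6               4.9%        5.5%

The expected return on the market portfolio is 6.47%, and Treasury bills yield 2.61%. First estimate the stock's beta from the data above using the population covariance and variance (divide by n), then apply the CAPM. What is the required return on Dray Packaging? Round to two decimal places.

4.35%

Mean R_i = (7.6 − 3.4 − 1.7 − 3.5 − 1.0 + 4.9) / 6 = 0.4833%
Mean R_m = (11.1 − 4.2 − 8.2 + 1.0 + 7.7 + 5.5) / 6 = 2.1500%
Σ(R_i − R̄_i)(R_m − R̄_m) = 122.0950  ⇒  Cov = 122.0950 / 6 = 20.3492
Σ(R_m − R̄_m)² = 270.8950  ⇒  Var(R_m) = 270.8950 / 6 = 45.1492
β = Cov / Var(R_m) = 20.3492 / 45.1492 = 0.4507
MRP = 6.47% − 2.61% = 3.86%
E(R) = R_f + β × MRP = 2.61% + 0.4507 × 3.86% = 4.35%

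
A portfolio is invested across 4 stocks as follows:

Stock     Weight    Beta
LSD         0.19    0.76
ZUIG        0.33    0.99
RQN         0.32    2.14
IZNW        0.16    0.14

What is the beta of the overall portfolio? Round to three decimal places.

1.178

β_P = Σ w_i β_i = 0.19×0.76 + 0.33×0.99 + 0.32×2.14 + 0.16×0.14 = 1.1783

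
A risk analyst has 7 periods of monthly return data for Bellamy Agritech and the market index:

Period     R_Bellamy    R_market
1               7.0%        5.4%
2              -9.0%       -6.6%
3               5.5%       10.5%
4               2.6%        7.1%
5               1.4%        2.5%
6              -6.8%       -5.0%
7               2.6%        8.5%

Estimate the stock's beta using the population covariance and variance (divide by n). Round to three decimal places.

0.839

Mean R_i = (7.0 − 9.0 + 5.5 + 2.6 + 1.4 − 6.8 + 2.6) / 7 = 0.4714%
Mean R_m = (5.4 − 6.6 + 10.5 + 7.1 + 2.5 − 5.0 + 8.5) / 7 = 3.2000%
Σ(R_i − R̄_i)(R_m − R̄_m) = 222.4500  ⇒  Cov = 222.4500 / 7 = 31.7786
Σ(R_m − R̄_m)² = 265.2000  ⇒  Var(R_m) = 265.2000 / 7 = 37.8857
β = Cov / Var(R_m) = 31.7786 / 37.8857 = 0.8388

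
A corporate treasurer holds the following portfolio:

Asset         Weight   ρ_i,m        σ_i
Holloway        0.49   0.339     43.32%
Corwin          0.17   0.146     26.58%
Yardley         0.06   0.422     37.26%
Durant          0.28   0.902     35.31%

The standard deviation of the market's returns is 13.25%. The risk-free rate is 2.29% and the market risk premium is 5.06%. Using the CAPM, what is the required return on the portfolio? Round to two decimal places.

9.06%

β_Holloway = 0.339 × 43.32% / 13.25% = 1.1083
β_Corwin = 0.146 × 26.58% / 13.25% = 0.2929
β_Yardley = 0.422 × 37.26% / 13.25% = 1.1867
β_Durant = 0.902 × 35.31% / 13.25% = 2.4037
β_P = Σ w_i β_i = 0.49×1.1083 + 0.17×0.2929 + 0.06×1.1867 + 0.28×2.4037 = 1.3371
E(R_P) = R_f + β_P × MRP = 2.29% + 1.3371 × 5.06% = 9.06%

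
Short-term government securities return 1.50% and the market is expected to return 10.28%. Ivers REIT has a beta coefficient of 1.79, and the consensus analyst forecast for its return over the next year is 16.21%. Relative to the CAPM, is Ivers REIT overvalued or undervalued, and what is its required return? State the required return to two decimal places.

MRP = 10.28% − 1.50% = 8.78%
Required return = R_f + β·MRP = 1.50% + 1.79 × 8.78% = 17.22%
Forecast 16.21% < required 17.22% → the stock plots below the SML → overvalued.

Overvalued; required return 17.22%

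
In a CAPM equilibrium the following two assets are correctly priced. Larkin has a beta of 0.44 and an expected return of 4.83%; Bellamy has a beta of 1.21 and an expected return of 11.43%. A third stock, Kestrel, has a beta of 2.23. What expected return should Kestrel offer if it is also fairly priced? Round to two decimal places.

20.17%

MRP (SML slope) = (11.43% − 4.83%) / (1.21 − 0.44) = 6.60% / 0.77 = 8.5714%
R_f (intercept) = 4.83% − 0.44 × 8.5714% = 1.0586%
E(R_Kestrel) = R_f + β × MRP = 1.0586% + 2.23 × 8.5714% = 20.17%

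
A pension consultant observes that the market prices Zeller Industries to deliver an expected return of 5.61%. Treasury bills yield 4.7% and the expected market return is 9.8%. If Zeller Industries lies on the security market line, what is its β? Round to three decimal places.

0.178

MRP = 9.8% − 4.7% = 5.10%
β = (E(R) − R_f) / MRP = (5.61% − 4.7%) / 5.1% = 0.91% / 5.1% = 0.178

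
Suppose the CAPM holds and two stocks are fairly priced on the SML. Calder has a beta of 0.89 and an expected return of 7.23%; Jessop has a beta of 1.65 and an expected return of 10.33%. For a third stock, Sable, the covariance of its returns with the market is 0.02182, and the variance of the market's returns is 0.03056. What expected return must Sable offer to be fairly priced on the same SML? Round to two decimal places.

6.51%

MRP = (10.33% − 7.23%) / (1.65 − 0.89) = 4.0789%
R_f = 7.23% − 0.89 × 4.0789% = 3.5998%
β_Sable = Cov / Var(R_m) = 0.02182 / 0.03056 = 0.7140
E(R_Sable) = R_f + β × MRP = 3.5998% + 0.7140 × 4.0789% = 6.51%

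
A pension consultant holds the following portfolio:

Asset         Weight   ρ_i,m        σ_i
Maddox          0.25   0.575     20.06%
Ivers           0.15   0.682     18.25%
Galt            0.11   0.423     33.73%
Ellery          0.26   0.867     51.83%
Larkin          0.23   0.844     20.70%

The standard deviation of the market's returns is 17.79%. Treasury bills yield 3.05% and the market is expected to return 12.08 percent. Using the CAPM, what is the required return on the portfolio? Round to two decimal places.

14.23%

β_Maddox = 0.575 × 20.06% / 17.79% = 0.6484
β_Ivers = 0.682 × 18.25% / 17.79% = 0.6996
β_Galt = 0.423 × 33.73% / 17.79% = 0.8020
β_Ellery = 0.867 × 51.83% / 17.79% = 2.5259
β_Larkin = 0.844 × 20.70% / 17.79% = 0.9821
β_P = Σ w_i β_i = 0.25×0.6484 + 0.15×0.6996 + 0.11×0.8020 + 0.26×2.5259 + 0.23×0.9821 = 1.2379
MRP = 12.08% − 3.05% = 9.03%
E(R_P) = R_f + β_P × MRP = 3.05% + 1.2379 × 9.03% = 14.23%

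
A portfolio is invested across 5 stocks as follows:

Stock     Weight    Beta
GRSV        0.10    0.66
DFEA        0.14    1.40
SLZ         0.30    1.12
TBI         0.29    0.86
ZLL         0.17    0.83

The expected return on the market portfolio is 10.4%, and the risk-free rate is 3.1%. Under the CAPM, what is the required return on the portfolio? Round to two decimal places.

10.32%

β_P = Σ w_i β_i = 0.10×0.66 + 0.14×1.40 + 0.30×1.12 + 0.29×0.86 + 0.17×0.83 = 0.9885
MRP = 10.4% − 3.1% = 7.30%
E(R_P) = R_f + β_P × MRP = 3.1% + 0.9885 × 7.3% = 10.32%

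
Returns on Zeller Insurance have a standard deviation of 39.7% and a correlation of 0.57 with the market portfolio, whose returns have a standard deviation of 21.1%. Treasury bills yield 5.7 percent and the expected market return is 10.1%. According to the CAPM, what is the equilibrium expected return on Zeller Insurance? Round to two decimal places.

10.42%

β = ρ × σ_i / σ_m = 0.57 × 39.7% / 21.1% = 1.0725
MRP = 10.1% − 5.7% = 4.40%
E(R) = 5.7% + 1.0725 × 4.4% = 10.42%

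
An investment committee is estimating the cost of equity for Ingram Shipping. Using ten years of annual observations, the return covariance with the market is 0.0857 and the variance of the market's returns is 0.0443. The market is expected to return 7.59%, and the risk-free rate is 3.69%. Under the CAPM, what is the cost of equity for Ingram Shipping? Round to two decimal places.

11.23%

β = Cov(R_i, R_m) / Var(R_m) = 0.0857 / 0.0443 = 1.9345
MRP = 7.59% − 3.69% = 3.90%
E(R) = R_f + β × MRP = 3.69% + 1.9345 × 3.90% = 11.23%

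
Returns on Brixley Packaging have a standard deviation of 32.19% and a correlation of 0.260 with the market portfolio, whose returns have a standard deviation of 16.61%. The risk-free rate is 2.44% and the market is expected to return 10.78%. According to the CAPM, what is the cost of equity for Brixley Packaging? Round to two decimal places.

β = ρ × σ_i / σ_m = 0.260 × 32.19% / 16.61% = 0.5039
MRP = 10.78% − 2.44% = 8.34%
E(R) = 2.44% + 0.5039 × 8.34% = 6.64%

6.64%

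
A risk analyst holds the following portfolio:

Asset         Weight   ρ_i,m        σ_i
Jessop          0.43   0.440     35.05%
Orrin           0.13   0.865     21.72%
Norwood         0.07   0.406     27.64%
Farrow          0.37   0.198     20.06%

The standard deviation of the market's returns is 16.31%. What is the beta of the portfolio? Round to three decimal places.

β_Jessop = 0.440 × 35.05% / 16.31% = 0.9456
β_Orrin = 0.865 × 21.72% / 16.31% = 1.1519
β_Norwood = 0.406 × 27.64% / 16.31% = 0.6880
β_Farrow = 0.198 × 20.06% / 16.31% = 0.2435
β_P = Σ w_i β_i = 0.43×0.9456 + 0.13×1.1519 + 0.07×0.6880 + 0.37×0.2435 = 0.6946

0.695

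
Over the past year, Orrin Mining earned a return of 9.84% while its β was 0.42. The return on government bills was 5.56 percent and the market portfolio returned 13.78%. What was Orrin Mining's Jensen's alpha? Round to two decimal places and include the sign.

+0.83%

Market excess return = 13.78% − 5.56% = 8.22%
CAPM benchmark = R_f + β(R_m − R_f) = 5.56% + 0.42 × 8.22% = 9.0124%
α = actual − benchmark = 9.84% − 9.0124% = +0.83%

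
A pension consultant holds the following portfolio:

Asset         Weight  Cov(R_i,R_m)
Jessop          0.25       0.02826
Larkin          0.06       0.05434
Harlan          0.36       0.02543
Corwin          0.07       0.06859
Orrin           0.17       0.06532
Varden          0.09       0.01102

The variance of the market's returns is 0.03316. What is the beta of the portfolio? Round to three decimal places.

β_Jessop = 0.02826 / 0.03316 = 0.8522
β_Larkin = 0.05434 / 0.03316 = 1.6387
β_Harlan = 0.02543 / 0.03316 = 0.7669
β_Corwin = 0.06859 / 0.03316 = 2.0685
β_Orrin = 0.06532 / 0.03316 = 1.9698
β_Varden = 0.01102 / 0.03316 = 0.3323
β_P = Σ w_i β_i = 0.25×0.8522 + 0.06×1.6387 + 0.36×0.7669 + 0.07×2.0685 + 0.17×1.9698 + 0.09×0.3323 = 1.0970

1.097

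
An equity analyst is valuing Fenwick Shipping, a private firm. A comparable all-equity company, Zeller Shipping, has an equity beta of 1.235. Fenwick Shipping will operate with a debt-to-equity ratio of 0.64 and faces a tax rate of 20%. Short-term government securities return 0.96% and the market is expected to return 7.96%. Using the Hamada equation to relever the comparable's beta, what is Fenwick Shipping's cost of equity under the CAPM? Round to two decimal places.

14.03%

β_L = β_U × [1 + (1 − t)(D/E)] = 1.235 × [1 + (1 − 0.20) × 0.64]
    = 1.235 × [1 + 0.80 × 0.64] = 1.235 × 1.5120 = 1.8673
MRP = 7.96% − 0.96% = 7.00%
E(R) = R_f + β_L × MRP = 0.96% + 1.8673 × 7.00% = 14.03%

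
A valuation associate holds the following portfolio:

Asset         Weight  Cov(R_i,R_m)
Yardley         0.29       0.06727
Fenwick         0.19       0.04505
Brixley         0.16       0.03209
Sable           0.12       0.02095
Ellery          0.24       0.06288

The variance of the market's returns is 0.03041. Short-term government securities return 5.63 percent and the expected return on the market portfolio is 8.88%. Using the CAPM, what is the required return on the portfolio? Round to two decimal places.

11.06%

β_Yardley = 0.06727 / 0.03041 = 2.2121
β_Fenwick = 0.04505 / 0.03041 = 1.4814
β_Brixley = 0.03209 / 0.03041 = 1.0552
β_Sable = 0.02095 / 0.03041 = 0.6889
β_Ellery = 0.06288 / 0.03041 = 2.0677
β_P = Σ w_i β_i = 0.29×2.2121 + 0.19×1.4814 + 0.16×1.0552 + 0.12×0.6889 + 0.24×2.0677 = 1.6707
MRP = 8.88% − 5.63% = 3.25%
E(R_P) = R_f + β_P × MRP = 5.63% + 1.6707 × 3.25% = 11.06%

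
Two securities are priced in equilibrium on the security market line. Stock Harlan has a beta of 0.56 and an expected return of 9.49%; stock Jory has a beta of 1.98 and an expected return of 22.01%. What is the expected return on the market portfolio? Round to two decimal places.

13.37%

Both satisfy E(R) = R_f + β·MRP, so the slope of the SML is
MRP = (22.01% − 9.49%) / (1.98 − 0.56) = 12.52% / 1.42 = 8.8169%
R_f = E(R_Harlan) − β_Harlan·MRP = 9.49% − 0.56 × 8.8169% = 4.5525%
E(R_m) = R_f + MRP = 4.5525% + 8.8169% = 13.37%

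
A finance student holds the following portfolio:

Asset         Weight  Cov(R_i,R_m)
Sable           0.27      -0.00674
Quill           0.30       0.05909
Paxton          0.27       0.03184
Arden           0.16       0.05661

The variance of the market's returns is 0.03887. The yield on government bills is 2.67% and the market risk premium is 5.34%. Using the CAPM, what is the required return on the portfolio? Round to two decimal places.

7.28%

β_Sable = -0.00674 / 0.03887 = -0.1734
β_Quill = 0.05909 / 0.03887 = 1.5202
β_Paxton = 0.03184 / 0.03887 = 0.8191
β_Arden = 0.05661 / 0.03887 = 1.4564
β_P = Σ w_i β_i = 0.27×-0.1734 + 0.30×1.5202 + 0.27×0.8191 + 0.16×1.4564 = 0.8634
E(R_P) = R_f + β_P × MRP = 2.67% + 0.8634 × 5.34% = 7.28%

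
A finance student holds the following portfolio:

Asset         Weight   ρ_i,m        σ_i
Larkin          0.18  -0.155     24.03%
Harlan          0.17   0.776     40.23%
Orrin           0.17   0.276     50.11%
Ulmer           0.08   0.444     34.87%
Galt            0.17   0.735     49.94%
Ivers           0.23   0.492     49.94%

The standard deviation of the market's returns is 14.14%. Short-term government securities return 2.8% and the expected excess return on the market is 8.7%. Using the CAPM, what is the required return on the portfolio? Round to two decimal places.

15.18%

β_Larkin = -0.155 × 24.03% / 14.14% = -0.2634
β_Harlan = 0.776 × 40.23% / 14.14% = 2.2078
β_Orrin = 0.276 × 50.11% / 14.14% = 0.9781
β_Ulmer = 0.444 × 34.87% / 14.14% = 1.0949
β_Galt = 0.735 × 49.94% / 14.14% = 2.5959
β_Ivers = 0.492 × 49.94% / 14.14% = 1.7377
β_P = Σ w_i β_i = 0.18×-0.2634 + 0.17×2.2078 + 0.17×0.9781 + 0.08×1.0949 + 0.17×2.5959 + 0.23×1.7377 = 1.4228
E(R_P) = R_f + β_P × MRP = 2.8% + 1.4228 × 8.7% = 15.18%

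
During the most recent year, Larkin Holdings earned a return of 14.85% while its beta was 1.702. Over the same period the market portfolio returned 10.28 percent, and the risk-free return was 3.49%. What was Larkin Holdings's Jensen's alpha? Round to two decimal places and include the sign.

-0.20%

Market excess return = 10.28% − 3.49% = 6.79%
CAPM benchmark = R_f + β(R_m − R_f) = 3.49% + 1.702 × 6.79% = 15.04658%
α = actual − benchmark = 14.85% − 15.04658% = -0.20%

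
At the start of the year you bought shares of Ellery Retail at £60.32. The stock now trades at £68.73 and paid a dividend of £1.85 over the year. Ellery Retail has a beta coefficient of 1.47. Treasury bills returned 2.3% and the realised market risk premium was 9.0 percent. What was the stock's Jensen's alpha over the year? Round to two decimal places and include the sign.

+1.48%

Realised HPR = (P1 + D1 − P0) / P0 = (68.73 + 1.85 − 60.32) / 60.32 = 10.26 / 60.32 = 17.0093%
CAPM required = R_f + β·MRP = 2.3% + 1.47 × 9.0% = 15.5300%
α = realised − required = 17.0093% − 15.5300% = +1.48%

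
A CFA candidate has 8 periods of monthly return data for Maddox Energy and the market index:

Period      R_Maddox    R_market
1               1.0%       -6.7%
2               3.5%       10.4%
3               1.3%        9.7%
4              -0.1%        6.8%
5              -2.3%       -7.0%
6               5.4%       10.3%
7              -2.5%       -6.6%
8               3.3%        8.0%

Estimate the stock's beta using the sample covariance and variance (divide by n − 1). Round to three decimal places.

Mean R_i = (1.0 + 3.5 + 1.3 − 0.1 − 2.3 + 5.4 − 2.5 + 3.3) / 8 = 1.2000%
Mean R_m = (-6.7 + 10.4 + 9.7 + 6.8 − 7.0 + 10.3 − 6.6 + 8.0) / 8 = 3.1125%
Σ(R_i − R̄_i)(R_m − R̄_m) = 126.3700  ⇒  Cov = 126.3700 / 7 = 18.0529
Σ(R_m − R̄_m)² = 478.5288  ⇒  Var(R_m) = 478.5288 / 7 = 68.3613
β = Cov / Var(R_m) = 18.0529 / 68.3613 = 0.2641

0.264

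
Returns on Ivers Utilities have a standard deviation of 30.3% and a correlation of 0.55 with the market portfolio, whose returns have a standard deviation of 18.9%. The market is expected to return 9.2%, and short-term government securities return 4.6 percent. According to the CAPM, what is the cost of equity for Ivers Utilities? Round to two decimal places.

8.66%

β = ρ × σ_i / σ_m = 0.55 × 30.3% / 18.9% = 0.8817
MRP = 9.2% − 4.6% = 4.60%
E(R) = 4.6% + 0.8817 × 4.6% = 8.66%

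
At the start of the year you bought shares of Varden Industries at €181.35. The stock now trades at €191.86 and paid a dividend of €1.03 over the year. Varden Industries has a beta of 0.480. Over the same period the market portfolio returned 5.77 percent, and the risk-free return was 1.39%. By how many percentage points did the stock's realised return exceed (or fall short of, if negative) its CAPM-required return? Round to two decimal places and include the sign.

Realised HPR = (P1 + D1 − P0) / P0 = (191.86 + 1.03 − 181.35) / 181.35 = 11.54 / 181.35 = 6.3634%
MRP = 5.77% − 1.39% = 4.38%
CAPM required = R_f + β·MRP = 1.39% + 0.480 × 4.38% = 3.49240%
α = realised − required = 6.3634% − 3.49240% = +2.87%

+2.87%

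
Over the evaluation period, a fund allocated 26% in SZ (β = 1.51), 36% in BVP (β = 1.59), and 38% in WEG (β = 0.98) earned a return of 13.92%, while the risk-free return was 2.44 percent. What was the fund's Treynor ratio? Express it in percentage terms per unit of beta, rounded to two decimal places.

8.58%

β_P = 0.26×1.51 + 0.36×1.59 + 0.38×0.98 = 1.3374
Treynor = (R_P − R_f) / β_P = (13.92% − 2.44%) / 1.3374 = 11.48% / 1.3374 = 8.58%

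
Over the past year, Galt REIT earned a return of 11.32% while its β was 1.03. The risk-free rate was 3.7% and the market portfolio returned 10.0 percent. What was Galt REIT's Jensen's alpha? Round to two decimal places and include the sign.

+1.13%

Market excess return = 10.0% − 3.7% = 6.30%
CAPM benchmark = R_f + β(R_m − R_f) = 3.7% + 1.03 × 6.3% = 10.1890%
α = actual − benchmark = 11.32% − 10.1890% = +1.13%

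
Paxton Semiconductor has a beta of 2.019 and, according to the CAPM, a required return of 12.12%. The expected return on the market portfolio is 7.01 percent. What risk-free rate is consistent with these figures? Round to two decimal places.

2.00%

E(R) = R_f + β(E(R_m) − R_f) = R_f(1 − β) + β·E(R_m)
12.12% = R_f × (1 − 2.019) + 2.019 × 7.01%
12.12% = R_f × -1.019 + 14.15319%
R_f = (12.12% − 14.15319%) / -1.019 = 2.00%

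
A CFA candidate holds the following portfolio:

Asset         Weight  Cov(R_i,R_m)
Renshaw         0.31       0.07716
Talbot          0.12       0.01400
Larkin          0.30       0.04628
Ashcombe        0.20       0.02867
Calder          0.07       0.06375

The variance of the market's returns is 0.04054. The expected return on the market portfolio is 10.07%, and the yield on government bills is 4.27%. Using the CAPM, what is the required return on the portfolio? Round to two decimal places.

11.38%

β_Renshaw = 0.07716 / 0.04054 = 1.9033
β_Talbot = 0.01400 / 0.04054 = 0.3453
β_Larkin = 0.04628 / 0.04054 = 1.1416
β_Ashcombe = 0.02867 / 0.04054 = 0.7072
β_Calder = 0.06375 / 0.04054 = 1.5725
β_P = Σ w_i β_i = 0.31×1.9033 + 0.12×0.3453 + 0.30×1.1416 + 0.20×0.7072 + 0.07×1.5725 = 1.2255
MRP = 10.07% − 4.27% = 5.80%
E(R_P) = R_f + β_P × MRP = 4.27% + 1.2255 × 5.80% = 11.38%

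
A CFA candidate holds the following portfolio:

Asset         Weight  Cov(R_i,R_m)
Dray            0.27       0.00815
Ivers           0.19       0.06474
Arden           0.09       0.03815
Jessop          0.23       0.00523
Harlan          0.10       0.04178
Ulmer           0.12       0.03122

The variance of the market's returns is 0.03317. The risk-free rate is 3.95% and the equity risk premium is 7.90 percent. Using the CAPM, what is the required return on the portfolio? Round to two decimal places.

10.40%

β_Dray = 0.00815 / 0.03317 = 0.2457
β_Ivers = 0.06474 / 0.03317 = 1.9518
β_Arden = 0.03815 / 0.03317 = 1.1501
β_Jessop = 0.00523 / 0.03317 = 0.1577
β_Harlan = 0.04178 / 0.03317 = 1.2596
β_Ulmer = 0.03122 / 0.03317 = 0.9412
β_P = Σ w_i β_i = 0.27×0.2457 + 0.19×1.9518 + 0.09×1.1501 + 0.23×0.1577 + 0.10×1.2596 + 0.12×0.9412 = 0.8159
E(R_P) = R_f + β_P × MRP = 3.95% + 0.8159 × 7.90% = 10.40%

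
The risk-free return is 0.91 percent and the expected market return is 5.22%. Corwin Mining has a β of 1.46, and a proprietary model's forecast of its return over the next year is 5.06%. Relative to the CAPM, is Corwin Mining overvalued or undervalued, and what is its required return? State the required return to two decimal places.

MRP = 5.22% − 0.91% = 4.31%
Required return = R_f + β·MRP = 0.91% + 1.46 × 4.31% = 7.20%
Forecast 5.06% < required 7.20% → the stock plots below the SML → overvalued.

Overvalued; required return 7.20%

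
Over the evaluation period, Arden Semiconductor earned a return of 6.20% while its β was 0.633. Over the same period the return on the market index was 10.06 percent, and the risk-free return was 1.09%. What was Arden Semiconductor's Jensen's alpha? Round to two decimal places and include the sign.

-0.57%

Market excess return = 10.06% − 1.09% = 8.97%
CAPM benchmark = R_f + β(R_m − R_f) = 1.09% + 0.633 × 8.97% = 6.76801%
α = actual − benchmark = 6.20% − 6.76801% = -0.57%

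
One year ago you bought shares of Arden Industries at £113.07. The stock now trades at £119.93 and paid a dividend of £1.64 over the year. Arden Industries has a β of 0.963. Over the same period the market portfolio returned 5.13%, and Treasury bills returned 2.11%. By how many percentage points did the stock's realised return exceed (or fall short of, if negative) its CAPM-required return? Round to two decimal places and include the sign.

+2.50%

Realised HPR = (P1 + D1 − P0) / P0 = (119.93 + 1.64 − 113.07) / 113.07 = 8.50 / 113.07 = 7.5175%
MRP = 5.13% − 2.11% = 3.02%
CAPM required = R_f + β·MRP = 2.11% + 0.963 × 3.02% = 5.01826%
α = realised − required = 7.5175% − 5.01826% = +2.50%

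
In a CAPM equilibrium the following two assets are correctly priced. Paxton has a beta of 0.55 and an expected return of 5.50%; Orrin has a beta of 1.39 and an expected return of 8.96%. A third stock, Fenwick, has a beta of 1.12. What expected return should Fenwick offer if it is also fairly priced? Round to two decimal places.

7.85%

MRP (SML slope) = (8.96% − 5.50%) / (1.39 − 0.55) = 3.46% / 0.84 = 4.1190%
R_f (intercept) = 5.50% − 0.55 × 4.1190% = 3.2346%
E(R_Fenwick) = R_f + β × MRP = 3.2346% + 1.12 × 4.1190% = 7.85%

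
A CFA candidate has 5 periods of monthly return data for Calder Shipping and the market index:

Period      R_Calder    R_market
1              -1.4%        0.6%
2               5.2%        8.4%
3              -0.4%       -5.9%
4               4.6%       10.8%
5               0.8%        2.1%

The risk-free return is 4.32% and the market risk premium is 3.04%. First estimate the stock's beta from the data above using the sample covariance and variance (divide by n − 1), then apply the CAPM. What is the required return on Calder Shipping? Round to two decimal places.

Mean R_i = (-1.4 + 5.2 − 0.4 + 4.6 + 0.8) / 5 = 1.7600%
Mean R_m = (0.6 + 8.4 − 5.9 + 10.8 + 2.1) / 5 = 3.2000%
Σ(R_i − R̄_i)(R_m − R̄_m) = 68.4000  ⇒  Cov = 68.4000 / 4 = 17.1000
Σ(R_m − R̄_m)² = 175.5800  ⇒  Var(R_m) = 175.5800 / 4 = 43.8950
β = Cov / Var(R_m) = 17.1000 / 43.8950 = 0.3896
E(R) = R_f + β × MRP = 4.32% + 0.3896 × 3.04% = 5.50%

5.50%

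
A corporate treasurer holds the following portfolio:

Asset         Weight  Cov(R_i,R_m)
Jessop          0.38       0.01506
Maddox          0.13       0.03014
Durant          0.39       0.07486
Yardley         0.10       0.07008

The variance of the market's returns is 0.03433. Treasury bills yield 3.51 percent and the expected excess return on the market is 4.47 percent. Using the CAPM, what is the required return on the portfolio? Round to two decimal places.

β_Jessop = 0.01506 / 0.03433 = 0.4387
β_Maddox = 0.03014 / 0.03433 = 0.8779
β_Durant = 0.07486 / 0.03433 = 2.1806
β_Yardley = 0.07008 / 0.03433 = 2.0414
β_P = Σ w_i β_i = 0.38×0.4387 + 0.13×0.8779 + 0.39×2.1806 + 0.10×2.0414 = 1.3354
E(R_P) = R_f + β_P × MRP = 3.51% + 1.3354 × 4.47% = 9.48%

9.48%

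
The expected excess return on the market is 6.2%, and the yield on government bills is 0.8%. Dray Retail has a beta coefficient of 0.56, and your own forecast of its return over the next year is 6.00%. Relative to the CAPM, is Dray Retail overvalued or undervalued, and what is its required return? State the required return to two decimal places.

Required return = R_f + β·MRP = 0.8% + 0.56 × 6.2% = 4.27%
Forecast 6.00% > required 4.27% → the stock plots above the SML → undervalued.

Undervalued; required return 4.27%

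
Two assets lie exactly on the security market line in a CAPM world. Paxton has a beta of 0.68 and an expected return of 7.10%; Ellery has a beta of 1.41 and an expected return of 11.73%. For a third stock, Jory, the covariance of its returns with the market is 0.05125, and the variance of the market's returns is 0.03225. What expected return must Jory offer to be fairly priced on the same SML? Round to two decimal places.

MRP = (11.73% − 7.10%) / (1.41 − 0.68) = 6.3425%
R_f = 7.10% − 0.68 × 6.3425% = 2.7871%
β_Jory = Cov / Var(R_m) = 0.05125 / 0.03225 = 1.5891
E(R_Jory) = R_f + β × MRP = 2.7871% + 1.5891 × 6.3425% = 12.87%

12.87%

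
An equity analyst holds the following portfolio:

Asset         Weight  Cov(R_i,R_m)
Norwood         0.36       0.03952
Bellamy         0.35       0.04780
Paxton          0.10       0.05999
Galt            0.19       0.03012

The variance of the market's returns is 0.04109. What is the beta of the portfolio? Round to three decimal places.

1.039

β_Norwood = 0.03952 / 0.04109 = 0.9618
β_Bellamy = 0.04780 / 0.04109 = 1.1633
β_Paxton = 0.05999 / 0.04109 = 1.4600
β_Galt = 0.03012 / 0.04109 = 0.7330
β_P = Σ w_i β_i = 0.36×0.9618 + 0.35×1.1633 + 0.10×1.4600 + 0.19×0.7330 = 1.0387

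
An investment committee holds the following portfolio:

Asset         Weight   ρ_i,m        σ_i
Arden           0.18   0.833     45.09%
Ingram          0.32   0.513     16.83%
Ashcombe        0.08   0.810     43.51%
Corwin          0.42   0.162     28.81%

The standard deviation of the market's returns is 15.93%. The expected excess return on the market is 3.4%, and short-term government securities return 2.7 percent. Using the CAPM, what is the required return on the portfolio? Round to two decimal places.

β_Arden = 0.833 × 45.09% / 15.93% = 2.3578
β_Ingram = 0.513 × 16.83% / 15.93% = 0.5420
β_Ashcombe = 0.810 × 43.51% / 15.93% = 2.2124
β_Corwin = 0.162 × 28.81% / 15.93% = 0.2930
β_P = Σ w_i β_i = 0.18×2.3578 + 0.32×0.5420 + 0.08×2.2124 + 0.42×0.2930 = 0.8979
E(R_P) = R_f + β_P × MRP = 2.7% + 0.8979 × 3.4% = 5.75%

5.75%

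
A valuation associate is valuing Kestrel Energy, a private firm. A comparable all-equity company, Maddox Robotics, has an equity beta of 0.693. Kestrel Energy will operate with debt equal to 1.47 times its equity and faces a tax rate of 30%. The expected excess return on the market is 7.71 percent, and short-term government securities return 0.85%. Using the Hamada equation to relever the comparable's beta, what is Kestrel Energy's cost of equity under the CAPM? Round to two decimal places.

β_L = β_U × [1 + (1 − t)(D/E)] = 0.693 × [1 + (1 − 0.30) × 1.47]
    = 0.693 × [1 + 0.70 × 1.47] = 0.693 × 2.0290 = 1.4061
E(R) = R_f + β_L × MRP = 0.85% + 1.4061 × 7.71% = 11.69%

11.69%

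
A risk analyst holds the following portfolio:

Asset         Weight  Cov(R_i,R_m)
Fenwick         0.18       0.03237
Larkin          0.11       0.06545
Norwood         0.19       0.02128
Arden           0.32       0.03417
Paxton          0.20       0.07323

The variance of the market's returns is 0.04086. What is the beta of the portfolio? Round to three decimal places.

1.044

β_Fenwick = 0.03237 / 0.04086 = 0.7922
β_Larkin = 0.06545 / 0.04086 = 1.6018
β_Norwood = 0.02128 / 0.04086 = 0.5208
β_Arden = 0.03417 / 0.04086 = 0.8363
β_Paxton = 0.07323 / 0.04086 = 1.7922
β_P = Σ w_i β_i = 0.18×0.7922 + 0.11×1.6018 + 0.19×0.5208 + 0.32×0.8363 + 0.20×1.7922 = 1.0438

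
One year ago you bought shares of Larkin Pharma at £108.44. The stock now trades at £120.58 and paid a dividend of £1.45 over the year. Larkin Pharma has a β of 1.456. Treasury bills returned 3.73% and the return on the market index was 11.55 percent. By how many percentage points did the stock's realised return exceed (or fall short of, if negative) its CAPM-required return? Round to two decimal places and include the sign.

Realised HPR = (P1 + D1 − P0) / P0 = (120.58 + 1.45 − 108.44) / 108.44 = 13.59 / 108.44 = 12.5323%
MRP = 11.55% − 3.73% = 7.82%
CAPM required = R_f + β·MRP = 3.73% + 1.456 × 7.82% = 15.11592%
α = realised − required = 12.5323% − 15.11592% = -2.58%

-2.58%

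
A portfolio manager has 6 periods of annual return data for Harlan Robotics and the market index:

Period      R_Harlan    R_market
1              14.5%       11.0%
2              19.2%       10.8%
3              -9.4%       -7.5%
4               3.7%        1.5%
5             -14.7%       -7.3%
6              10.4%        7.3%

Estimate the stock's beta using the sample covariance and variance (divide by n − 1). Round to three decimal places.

1.561

Mean R_i = (14.5 + 19.2 − 9.4 + 3.7 − 14.7 + 10.4) / 6 = 3.9500%
Mean R_m = (11.0 + 10.8 − 7.5 + 1.5 − 7.3 + 7.3) / 6 = 2.6333%
Σ(R_i − R̄_i)(R_m − R̄_m) = 563.7300  ⇒  Cov = 563.7300 / 5 = 112.7460
Σ(R_m − R̄_m)² = 361.1133  ⇒  Var(R_m) = 361.1133 / 5 = 72.2227
β = Cov / Var(R_m) = 112.7460 / 72.2227 = 1.5611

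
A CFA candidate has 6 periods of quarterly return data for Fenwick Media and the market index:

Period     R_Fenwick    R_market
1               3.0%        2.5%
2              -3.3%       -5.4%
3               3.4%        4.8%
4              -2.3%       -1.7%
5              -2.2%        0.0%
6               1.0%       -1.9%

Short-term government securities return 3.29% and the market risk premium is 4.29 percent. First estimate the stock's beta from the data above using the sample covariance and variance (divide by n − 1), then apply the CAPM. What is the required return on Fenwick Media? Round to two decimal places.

Mean R_i = (3.0 − 3.3 + 3.4 − 2.3 − 2.2 + 1.0) / 6 = -0.0667%
Mean R_m = (2.5 − 5.4 + 4.8 − 1.7 + 0.0 − 1.9) / 6 = -0.2833%
Σ(R_i − R̄_i)(R_m − R̄_m) = 43.5367  ⇒  Cov = 43.5367 / 5 = 8.7073
Σ(R_m − R̄_m)² = 64.4683  ⇒  Var(R_m) = 64.4683 / 5 = 12.8937
β = Cov / Var(R_m) = 8.7073 / 12.8937 = 0.6753
E(R) = R_f + β × MRP = 3.29% + 0.6753 × 4.29% = 6.19%

6.19%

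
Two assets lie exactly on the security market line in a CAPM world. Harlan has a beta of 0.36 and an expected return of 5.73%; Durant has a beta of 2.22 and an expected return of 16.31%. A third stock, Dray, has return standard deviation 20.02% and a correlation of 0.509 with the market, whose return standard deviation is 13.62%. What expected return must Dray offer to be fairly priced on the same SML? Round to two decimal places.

MRP = (16.31% − 5.73%) / (2.22 − 0.36) = 5.6882%
R_f = 5.73% − 0.36 × 5.6882% = 3.6822%
β_Dray = ρ·σ_i/σ_m = 0.509 × 20.02 / 13.62 = 0.7482
E(R_Dray) = R_f + β × MRP = 3.6822% + 0.7482 × 5.6882% = 7.94%

7.94%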